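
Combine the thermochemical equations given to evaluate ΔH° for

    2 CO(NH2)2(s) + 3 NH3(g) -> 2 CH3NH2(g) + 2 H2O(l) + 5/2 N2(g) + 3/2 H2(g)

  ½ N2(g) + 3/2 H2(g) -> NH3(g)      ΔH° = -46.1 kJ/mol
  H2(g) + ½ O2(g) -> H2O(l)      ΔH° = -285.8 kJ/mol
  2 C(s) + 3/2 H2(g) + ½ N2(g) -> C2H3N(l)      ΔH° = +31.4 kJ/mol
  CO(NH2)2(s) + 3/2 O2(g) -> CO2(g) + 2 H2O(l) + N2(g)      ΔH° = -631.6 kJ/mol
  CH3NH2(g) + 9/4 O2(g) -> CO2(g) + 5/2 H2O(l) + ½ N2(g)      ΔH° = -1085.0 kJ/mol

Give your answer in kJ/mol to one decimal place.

ΔH° = 187.7 kJ/mol

equation 1 reversed and × 3: (-3)·(-46.1) = +138.3 kJ/mol
equation 2 × 3: (3)·(-285.8) = -857.4 kJ/mol
equation 3: not needed.
equation 4 × 2: (2)·(-631.6) = -1263.2 kJ/mol
equation 5 reversed and × 2: (-2)·(-1085.0) = +2170.0 kJ/mol
Summing the manipulated equations, ΔH° = (+138.3) + (-857.4) + (-1263.2) + (+2170.0) = 187.7 kJ/mol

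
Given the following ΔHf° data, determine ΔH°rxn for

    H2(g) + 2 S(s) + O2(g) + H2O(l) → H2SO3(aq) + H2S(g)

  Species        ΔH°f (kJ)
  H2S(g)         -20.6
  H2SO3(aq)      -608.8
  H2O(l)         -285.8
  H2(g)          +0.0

ΔH°rxn = -343.6 kJ

Products: 1·(-608.8) + 1·(-20.6) = -629.4
Reactants: 1·(+0.0) + 2·(+0.0) + 1·(+0.0) + 1·(-285.8) = -285.8
ΔH°rxn = (-629.4) − (-285.8) = -343.6 kJ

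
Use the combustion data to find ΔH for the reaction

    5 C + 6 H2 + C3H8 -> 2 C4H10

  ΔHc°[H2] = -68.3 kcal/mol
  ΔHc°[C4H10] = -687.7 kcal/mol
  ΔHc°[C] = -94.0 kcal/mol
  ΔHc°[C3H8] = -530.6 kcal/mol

ΔH = -35.0 kcal/mol

With combustion enthalpies, reactants minus products:
= [5·(-94.0) + 6·(-68.3) + 1·(-530.6)] − [2·(-687.7)]
= -35.0 kcal/mol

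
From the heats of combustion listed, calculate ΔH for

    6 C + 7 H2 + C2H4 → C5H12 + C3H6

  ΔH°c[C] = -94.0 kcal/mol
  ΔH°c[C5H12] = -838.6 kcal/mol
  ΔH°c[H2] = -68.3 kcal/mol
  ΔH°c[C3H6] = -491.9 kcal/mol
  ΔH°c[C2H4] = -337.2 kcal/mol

With combustion enthalpies, reactants minus products:
= [6·(-94.0) + 7·(-68.3) + 1·(-337.2)] − [1·(-838.6) + 1·(-491.9)]
= -48.8 kcal/mol

ΔH = -48.8 kcal/mol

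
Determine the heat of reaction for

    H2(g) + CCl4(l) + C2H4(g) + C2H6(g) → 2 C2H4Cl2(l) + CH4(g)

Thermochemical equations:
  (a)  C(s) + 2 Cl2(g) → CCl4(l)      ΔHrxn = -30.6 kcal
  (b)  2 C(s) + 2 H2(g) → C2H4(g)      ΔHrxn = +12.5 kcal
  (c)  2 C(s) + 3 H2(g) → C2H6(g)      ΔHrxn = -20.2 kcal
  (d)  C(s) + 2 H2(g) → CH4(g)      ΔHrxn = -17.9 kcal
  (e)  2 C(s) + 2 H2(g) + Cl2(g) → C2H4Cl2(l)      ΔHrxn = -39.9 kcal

ΔHrxn = -59.4 kcal

(a) reversed (reverse to put CCl4(l) on the reactant side): +30.6 kcal
(b) reversed (reverse to put C2H4(g) on the reactant side): -12.5 kcal
(c) reversed (C2H6(g) must end up as a reactant): +20.2 kcal
(d) as written (CH4(g) already on the product side): -17.9 kcal
(e) × 2 (×2 to match 2 C2H4Cl2(l) in the target): (2)·(-39.9) = -79.8 kcal
Combining the equations, ΔHrxn = (-1)·(-30.6) + (-1)·(+12.5) + (-1)·(-20.2) + (1)·(-17.9) + (2)·(-39.9) = -59.4 kcal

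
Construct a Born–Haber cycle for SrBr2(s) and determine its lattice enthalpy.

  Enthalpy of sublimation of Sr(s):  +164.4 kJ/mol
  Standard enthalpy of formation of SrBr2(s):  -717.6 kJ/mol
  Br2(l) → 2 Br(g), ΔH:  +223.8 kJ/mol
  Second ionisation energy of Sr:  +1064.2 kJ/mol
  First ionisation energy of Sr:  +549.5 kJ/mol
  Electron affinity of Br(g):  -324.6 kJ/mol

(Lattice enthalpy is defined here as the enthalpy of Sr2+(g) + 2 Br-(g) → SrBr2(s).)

ΔHf° = 1·ΔHsub + 1·(ΣIE) + 1·D(Br2) + 2·EA + U
-717.6 = 1·(+164.4) + 1·(+1613.7) + 1·(+223.8) + 2·(-324.6) + U
U = -717.6 − (+1352.7) = -2070.3 kJ/mol

U = -2070.3 kJ/mol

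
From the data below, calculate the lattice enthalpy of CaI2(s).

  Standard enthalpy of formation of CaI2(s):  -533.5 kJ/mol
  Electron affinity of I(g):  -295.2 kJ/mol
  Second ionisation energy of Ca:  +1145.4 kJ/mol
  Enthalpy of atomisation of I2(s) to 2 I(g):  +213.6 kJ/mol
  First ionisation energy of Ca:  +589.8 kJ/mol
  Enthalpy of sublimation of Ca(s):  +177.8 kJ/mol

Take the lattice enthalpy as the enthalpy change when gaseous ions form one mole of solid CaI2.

ΔHf° = 1·ΔHsub + 1·(ΣIE) + 1·D(I2) + 2·EA + U
-533.5 = 1·(+177.8) + 1·(+1735.2) + 1·(+213.6) + 2·(-295.2) + U
U = -533.5 − (+1536.2) = -2069.7 kJ/mol

U = -2069.7 kJ/mol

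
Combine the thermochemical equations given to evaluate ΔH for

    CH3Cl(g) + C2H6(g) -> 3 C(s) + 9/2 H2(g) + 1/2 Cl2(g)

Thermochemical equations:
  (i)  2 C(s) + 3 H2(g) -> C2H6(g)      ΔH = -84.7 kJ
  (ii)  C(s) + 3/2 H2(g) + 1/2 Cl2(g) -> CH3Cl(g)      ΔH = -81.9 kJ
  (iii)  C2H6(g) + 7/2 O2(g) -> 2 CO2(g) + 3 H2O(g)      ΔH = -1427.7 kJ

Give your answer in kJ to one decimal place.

ΔH = 166.6 kJ

(i) reversed: +84.7 kJ
(ii) reversed: +81.9 kJ
(iii): not needed.
ΔH = (-1)·(-84.7) + (-1)·(-81.9) = 166.6 kJ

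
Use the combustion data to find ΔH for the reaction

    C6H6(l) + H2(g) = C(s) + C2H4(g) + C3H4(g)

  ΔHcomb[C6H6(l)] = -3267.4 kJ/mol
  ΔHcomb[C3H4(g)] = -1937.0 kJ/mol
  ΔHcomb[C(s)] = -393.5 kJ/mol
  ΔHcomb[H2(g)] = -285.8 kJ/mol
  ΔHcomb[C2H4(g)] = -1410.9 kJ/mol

ΔH = 188.2 kJ/mol

Using ΔH = Σ nΔHc°(reactants) − Σ nΔHc°(products):
= [1·(-3267.4) + 1·(-285.8)] − [1·(-393.5) + 1·(-1410.9) + 1·(-1937.0)]
= 188.2 kJ/mol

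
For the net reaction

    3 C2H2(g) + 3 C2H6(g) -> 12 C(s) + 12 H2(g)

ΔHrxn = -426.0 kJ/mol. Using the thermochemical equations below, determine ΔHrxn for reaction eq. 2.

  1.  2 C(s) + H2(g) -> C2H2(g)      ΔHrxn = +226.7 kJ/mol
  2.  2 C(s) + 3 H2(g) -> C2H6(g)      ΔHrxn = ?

ΔHrxn = -84.7 kJ/mol

eq. 1 reversed and × 3: (-3)·(+226.7) = -680.1 kJ/mol
eq. 2 reversed and × 3: contributes −3·x
-426.0 = (-680.1) − 3·x
x = (-426.0 − (-680.1)) / (-3) = -84.7 kJ/mol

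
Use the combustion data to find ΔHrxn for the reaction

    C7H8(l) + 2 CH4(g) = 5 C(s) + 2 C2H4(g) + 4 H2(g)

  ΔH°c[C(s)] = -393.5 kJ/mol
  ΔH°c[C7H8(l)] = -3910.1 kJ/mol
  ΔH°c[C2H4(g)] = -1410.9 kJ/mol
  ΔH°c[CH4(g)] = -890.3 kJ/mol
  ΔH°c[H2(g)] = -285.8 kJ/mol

Using ΔH = Σ nΔHc°(reactants) − Σ nΔHc°(products):
= [1·(-3910.1) + 2·(-890.3)] − [5·(-393.5) + 2·(-1410.9) + 4·(-285.8)]
= 241.8 kJ/mol

ΔHrxn = 241.8 kJ/mol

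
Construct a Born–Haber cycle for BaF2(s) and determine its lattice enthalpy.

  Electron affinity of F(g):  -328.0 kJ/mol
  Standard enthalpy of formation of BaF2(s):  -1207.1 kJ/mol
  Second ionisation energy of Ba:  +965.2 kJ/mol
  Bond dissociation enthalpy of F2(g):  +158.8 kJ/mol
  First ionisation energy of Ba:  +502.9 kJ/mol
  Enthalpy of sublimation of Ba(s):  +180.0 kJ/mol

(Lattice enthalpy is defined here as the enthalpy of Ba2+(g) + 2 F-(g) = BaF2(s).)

ΔHf° = 1·ΔHsub + 1·(ΣIE) + 1·D(F2) + 2·EA + U
-1207.1 = 1·(+180.0) + 1·(+1468.1) + 1·(+158.8) + 2·(-328.0) + U
U = -1207.1 − (+1150.9) = -2358.0 kJ/mol

U = -2358.0 kJ/mol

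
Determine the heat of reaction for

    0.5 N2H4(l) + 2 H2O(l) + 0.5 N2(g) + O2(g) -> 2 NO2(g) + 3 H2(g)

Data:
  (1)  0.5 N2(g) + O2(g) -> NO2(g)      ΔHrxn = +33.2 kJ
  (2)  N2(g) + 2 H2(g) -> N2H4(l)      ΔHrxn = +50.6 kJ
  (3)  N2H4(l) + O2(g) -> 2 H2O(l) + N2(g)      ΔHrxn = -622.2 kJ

ΔHrxn = 612.7 kJ

(1) × 2: (2)·(+33.2) = +66.4 kJ
(2) reversed and × 3/2: (-3/2)·(+50.6) = -75.9 kJ
(3) reversed: +622.2 kJ
ΔHrxn = (2)·(+33.2) + (-3/2)·(+50.6) + (-1)·(-622.2) = 612.7 kJ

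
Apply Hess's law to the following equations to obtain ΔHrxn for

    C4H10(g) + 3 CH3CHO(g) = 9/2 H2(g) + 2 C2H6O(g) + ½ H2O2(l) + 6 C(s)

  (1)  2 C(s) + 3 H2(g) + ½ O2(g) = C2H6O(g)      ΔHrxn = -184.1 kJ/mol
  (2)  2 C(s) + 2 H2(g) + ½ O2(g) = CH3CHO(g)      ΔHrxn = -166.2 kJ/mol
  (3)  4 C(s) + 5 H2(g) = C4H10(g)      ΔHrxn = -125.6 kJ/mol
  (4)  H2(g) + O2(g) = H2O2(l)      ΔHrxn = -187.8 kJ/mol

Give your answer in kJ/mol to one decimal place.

ΔHrxn = 162.1 kJ/mol

(1) × 2 (×2 to match 2 C2H6O(g) in the target): (2)·(-184.1) = -368.2 kJ/mol
(2) reversed and × 3 (CH3CHO(g) must end up as a reactant; scale by 3 for the 3 CH3CHO(g)): (-3)·(-166.2) = +498.6 kJ/mol
(3) reversed (reverse to put C4H10(g) on the reactant side): +125.6 kJ/mol
(4) × 1/2 (scale by 1/2 for the 1/2 H2O2(l)): (1/2)·(-187.8) = -93.9 kJ/mol
Combining the equations, ΔHrxn = (-368.2) + (+498.6) + (+125.6) + (-93.9) = 162.1 kJ/mol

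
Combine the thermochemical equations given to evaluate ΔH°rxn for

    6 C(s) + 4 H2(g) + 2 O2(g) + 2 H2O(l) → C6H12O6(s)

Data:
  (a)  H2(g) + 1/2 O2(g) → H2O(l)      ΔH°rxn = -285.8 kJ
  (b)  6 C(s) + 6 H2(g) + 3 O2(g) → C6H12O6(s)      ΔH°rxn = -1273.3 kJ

ΔH°rxn = -701.7 kJ

(a) reversed and × 2 (reverse to put H2O(l) on the reactant side; ×2 to match 2 H2O(l) in the target): (-2)·(-285.8) = +571.6 kJ
(b) as written (C6H12O6(s) already on the product side): -1273.3 kJ
Combining the equations, ΔH°rxn = (-2)·(-285.8) + (1)·(-1273.3) = -701.7 kJ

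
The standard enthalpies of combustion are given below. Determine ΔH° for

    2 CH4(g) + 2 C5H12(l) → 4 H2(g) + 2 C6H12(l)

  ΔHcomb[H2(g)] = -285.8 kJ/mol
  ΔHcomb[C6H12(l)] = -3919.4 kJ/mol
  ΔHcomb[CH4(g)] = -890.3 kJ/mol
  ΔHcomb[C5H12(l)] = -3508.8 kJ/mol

ΔH° = 183.8 kJ/mol

With combustion enthalpies, reactants minus products:
= [2·(-890.3) + 2·(-3508.8)] − [4·(-285.8) + 2·(-3919.4)]
= 183.8 kJ/mol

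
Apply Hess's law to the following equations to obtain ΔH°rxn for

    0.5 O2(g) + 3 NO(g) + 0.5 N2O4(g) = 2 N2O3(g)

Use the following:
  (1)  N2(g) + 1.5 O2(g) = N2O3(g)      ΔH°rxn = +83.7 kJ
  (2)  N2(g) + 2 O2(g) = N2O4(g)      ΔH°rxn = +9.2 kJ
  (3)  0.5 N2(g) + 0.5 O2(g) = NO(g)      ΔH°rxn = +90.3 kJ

(1) × 2 (×2 to match 2 N2O3(g) in the target): (2)·(+83.7) = +167.4 kJ
(2) reversed and × 1/2 (reverse to put N2O4(g) on the reactant side; scale by 1/2 for the 1/2 N2O4(g)): (-1/2)·(+9.2) = -4.6 kJ
(3) reversed and × 3 (NO(g) must end up as a reactant; scale by 3 for the 3 NO(g)): (-3)·(+90.3) = -270.9 kJ
Since enthalpy is a state function, ΔH°rxn = (+167.4) + (-4.6) + (-270.9) = -108.1 kJ

ΔH°rxn = -108.1 kJ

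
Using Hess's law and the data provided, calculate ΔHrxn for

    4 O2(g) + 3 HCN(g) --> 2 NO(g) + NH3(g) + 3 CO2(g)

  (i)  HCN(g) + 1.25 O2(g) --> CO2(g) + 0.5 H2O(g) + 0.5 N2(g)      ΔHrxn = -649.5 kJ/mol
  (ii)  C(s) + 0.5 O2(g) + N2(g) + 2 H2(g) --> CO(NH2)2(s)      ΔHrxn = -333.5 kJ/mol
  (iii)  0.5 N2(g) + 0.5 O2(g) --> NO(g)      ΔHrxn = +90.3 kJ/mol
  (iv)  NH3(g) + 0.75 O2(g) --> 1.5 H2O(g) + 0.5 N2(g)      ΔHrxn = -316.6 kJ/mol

(i) × 3 (scale by 3 for the 3 HCN(g)): (3)·(-649.5) = -1948.5 kJ/mol
(ii): not needed (H2(g) appears nowhere else).
(iii) × 2 (×2 to match 2 NO(g) in the target): (2)·(+90.3) = +180.6 kJ/mol
(iv) reversed (NH3(g) must end up as a product): +316.6 kJ/mol
Summing the manipulated equations, ΔHrxn = (3)·(-649.5) + (2)·(+90.3) + (-1)·(-316.6) = -1451.3 kJ/mol

ΔHrxn = -1451.3 kJ/mol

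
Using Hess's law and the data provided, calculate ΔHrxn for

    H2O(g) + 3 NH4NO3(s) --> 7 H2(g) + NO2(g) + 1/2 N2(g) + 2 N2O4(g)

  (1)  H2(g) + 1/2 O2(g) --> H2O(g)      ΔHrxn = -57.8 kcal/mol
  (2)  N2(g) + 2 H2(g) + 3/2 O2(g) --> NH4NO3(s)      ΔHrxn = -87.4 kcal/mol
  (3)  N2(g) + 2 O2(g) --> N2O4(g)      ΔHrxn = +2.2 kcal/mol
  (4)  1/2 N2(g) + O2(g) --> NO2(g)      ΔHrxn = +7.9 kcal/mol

(1) reversed: +57.8 kcal/mol
(2) reversed and × 3: (-3)·(-87.4) = +262.2 kcal/mol
(3) × 2: (2)·(+2.2) = +4.4 kcal/mol
(4) as written: +7.9 kcal/mol
ΔHrxn = (-1)·(-57.8) + (-3)·(-87.4) + (2)·(+2.2) + (1)·(+7.9) = 332.3 kcal/mol

ΔHrxn = 332.3 kcal/mol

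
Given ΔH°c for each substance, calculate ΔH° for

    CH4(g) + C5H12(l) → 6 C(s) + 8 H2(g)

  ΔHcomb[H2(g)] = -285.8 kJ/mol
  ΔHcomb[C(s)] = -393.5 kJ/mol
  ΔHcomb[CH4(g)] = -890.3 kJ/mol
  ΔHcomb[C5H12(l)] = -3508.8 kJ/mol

With combustion enthalpies, reactants minus products:
= [1·(-890.3) + 1·(-3508.8)] − [6·(-393.5) + 8·(-285.8)]
= 248.3 kJ/mol

ΔH° = 248.3 kJ/mol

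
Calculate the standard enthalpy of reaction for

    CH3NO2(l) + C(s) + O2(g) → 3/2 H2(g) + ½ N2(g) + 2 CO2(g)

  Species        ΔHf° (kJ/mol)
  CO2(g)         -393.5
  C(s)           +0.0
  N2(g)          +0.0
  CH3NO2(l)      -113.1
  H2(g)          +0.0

ΔH°rxn = -673.9 kJ/mol

Products: 3/2·(+0.0) + 1/2·(+0.0) + 2·(-393.5) = -787.0
Reactants: 1·(-113.1) + 1·(+0.0) + 1·(+0.0) = -113.1
ΔH°rxn = (-787.0) − (-113.1) = -673.9 kJ/mol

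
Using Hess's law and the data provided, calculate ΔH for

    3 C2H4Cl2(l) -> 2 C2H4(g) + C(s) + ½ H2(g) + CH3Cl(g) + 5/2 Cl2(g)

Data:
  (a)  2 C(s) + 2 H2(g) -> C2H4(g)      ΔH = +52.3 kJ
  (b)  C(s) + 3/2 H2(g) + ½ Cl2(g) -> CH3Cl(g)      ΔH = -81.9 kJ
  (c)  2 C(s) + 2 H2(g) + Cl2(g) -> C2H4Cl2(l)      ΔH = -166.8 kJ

(a) × 2: (2)·(+52.3) = +104.6 kJ
(b) as written: -81.9 kJ
(c) reversed and × 3: (-3)·(-166.8) = +500.4 kJ
ΔH = (+104.6) + (-81.9) + (+500.4) = 523.1 kJ

ΔH = 523.1 kJ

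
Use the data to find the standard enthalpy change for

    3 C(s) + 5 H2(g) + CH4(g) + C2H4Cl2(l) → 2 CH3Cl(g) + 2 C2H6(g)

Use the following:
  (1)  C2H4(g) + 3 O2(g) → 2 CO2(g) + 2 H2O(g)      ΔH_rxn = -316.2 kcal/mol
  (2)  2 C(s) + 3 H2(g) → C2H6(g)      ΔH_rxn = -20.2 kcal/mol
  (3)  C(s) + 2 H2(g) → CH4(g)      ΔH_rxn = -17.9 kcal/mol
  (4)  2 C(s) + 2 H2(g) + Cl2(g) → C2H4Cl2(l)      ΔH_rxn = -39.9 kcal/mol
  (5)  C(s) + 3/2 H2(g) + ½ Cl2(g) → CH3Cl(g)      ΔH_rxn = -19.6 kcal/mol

ΔH_rxn = -21.8 kcal/mol

(1): not needed (C2H4(g) appears nowhere else).
(2) × 2 (×2 to match 2 C2H6(g) in the target): (2)·(-20.2) = -40.4 kcal/mol
(3) reversed (reverse to put CH4(g) on the reactant side): +17.9 kcal/mol
(4) reversed (C2H4Cl2(l) must end up as a reactant): +39.9 kcal/mol
(5) × 2 (×2 to match 2 CH3Cl(g) in the target): (2)·(-19.6) = -39.2 kcal/mol
ΔH_rxn = (-40.4) + (+17.9) + (+39.9) + (-39.2) = -21.8 kcal/mol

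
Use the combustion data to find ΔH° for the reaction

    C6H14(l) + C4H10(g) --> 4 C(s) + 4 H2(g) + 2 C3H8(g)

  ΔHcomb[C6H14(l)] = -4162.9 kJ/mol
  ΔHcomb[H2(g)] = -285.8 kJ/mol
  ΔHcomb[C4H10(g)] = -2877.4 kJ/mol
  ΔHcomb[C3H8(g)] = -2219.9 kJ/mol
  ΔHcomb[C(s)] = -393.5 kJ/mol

ΔH° = 116.7 kJ/mol

With combustion enthalpies, reactants minus products:
= [1·(-4162.9) + 1·(-2877.4)] − [4·(-393.5) + 4·(-285.8) + 2·(-2219.9)]
= 116.7 kJ/mol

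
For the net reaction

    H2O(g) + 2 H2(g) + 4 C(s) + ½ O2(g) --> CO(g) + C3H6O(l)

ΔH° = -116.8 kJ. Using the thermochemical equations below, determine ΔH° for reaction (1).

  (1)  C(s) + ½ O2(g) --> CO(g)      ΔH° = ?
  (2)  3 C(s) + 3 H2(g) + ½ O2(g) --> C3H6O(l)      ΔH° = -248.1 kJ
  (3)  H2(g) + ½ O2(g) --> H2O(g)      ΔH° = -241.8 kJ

ΔH° = -110.5 kJ

(1) as written (CO(g) already on the product side): contributes x
(2) as written (C3H6O(l) already on the product side): -248.1 kJ
(3) reversed (H2O(g) must end up as a reactant): +241.8 kJ
-116.8 = (-248.1) + (+241.8) + x
x = (-116.8 − (-6.3)) / (1) = -110.5 kJ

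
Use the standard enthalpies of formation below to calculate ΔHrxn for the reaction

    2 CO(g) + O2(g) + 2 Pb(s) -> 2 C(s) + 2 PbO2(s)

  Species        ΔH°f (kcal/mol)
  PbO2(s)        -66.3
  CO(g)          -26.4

ΔHrxn = -79.8 kcal/mol

Products: 2·(+0.0) + 2·(-66.3) = -132.6
Reactants: 2·(-26.4) + 1·(+0.0) + 2·(+0.0) = -52.8
ΔHrxn = (-132.6) − (-52.8) = -79.8 kcal/mol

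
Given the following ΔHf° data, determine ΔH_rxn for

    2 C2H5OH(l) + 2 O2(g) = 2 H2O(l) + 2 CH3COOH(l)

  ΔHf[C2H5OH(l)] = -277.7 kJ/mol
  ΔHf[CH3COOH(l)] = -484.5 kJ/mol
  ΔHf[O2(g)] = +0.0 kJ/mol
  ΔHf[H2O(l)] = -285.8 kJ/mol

Products: 2·(-285.8) + 2·(-484.5) = -1540.6
Reactants: 2·(-277.7) + 2·(+0.0) = -555.4
ΔH_rxn = (-1540.6) − (-555.4) = -985.2 kJ/mol

ΔH_rxn = -985.2 kJ/mol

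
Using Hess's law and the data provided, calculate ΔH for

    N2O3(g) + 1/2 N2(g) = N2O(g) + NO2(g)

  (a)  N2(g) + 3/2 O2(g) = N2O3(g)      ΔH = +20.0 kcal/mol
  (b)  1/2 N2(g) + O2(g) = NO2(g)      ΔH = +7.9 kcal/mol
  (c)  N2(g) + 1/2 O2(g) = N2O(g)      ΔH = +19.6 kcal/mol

(a) reversed (N2O3(g) must end up as a reactant): -20.0 kcal/mol
(b) as written (NO2(g) already on the product side): +7.9 kcal/mol
(c) as written (N2O(g) already on the product side): +19.6 kcal/mol
Since enthalpy is a state function, ΔH = (-1)·(+20.0) + (1)·(+7.9) + (1)·(+19.6) = 7.5 kcal/mol

ΔH = 7.5 kcal/mol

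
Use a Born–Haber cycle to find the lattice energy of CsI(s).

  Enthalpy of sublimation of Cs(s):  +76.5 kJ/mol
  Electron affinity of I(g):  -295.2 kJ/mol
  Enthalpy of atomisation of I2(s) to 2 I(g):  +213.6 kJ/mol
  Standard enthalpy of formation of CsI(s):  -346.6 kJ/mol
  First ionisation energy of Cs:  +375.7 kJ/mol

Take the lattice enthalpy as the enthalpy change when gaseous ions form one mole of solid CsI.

ΔHf° = 1·ΔHsub + 1·(ΣIE) + 1/2·D(I2) + 1·EA + U
-346.6 = 1·(+76.5) + 1·(+375.7) + 1/2·(+213.6) + 1·(-295.2) + U
U = -346.6 − (+263.8) = -610.4 kJ/mol

U = -610.4 kJ/mol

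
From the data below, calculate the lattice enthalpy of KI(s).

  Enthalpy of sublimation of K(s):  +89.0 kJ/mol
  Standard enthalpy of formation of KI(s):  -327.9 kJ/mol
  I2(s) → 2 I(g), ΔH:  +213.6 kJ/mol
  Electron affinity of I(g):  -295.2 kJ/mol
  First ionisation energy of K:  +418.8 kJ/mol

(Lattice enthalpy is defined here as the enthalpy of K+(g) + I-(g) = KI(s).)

ΔHf° = 1·ΔHsub + 1·(ΣIE) + 1/2·D(I2) + 1·EA + U
-327.9 = 1·(+89.0) + 1·(+418.8) + 1/2·(+213.6) + 1·(-295.2) + U
U = -327.9 − (+319.4) = -647.3 kJ/mol

U = -647.3 kJ/mol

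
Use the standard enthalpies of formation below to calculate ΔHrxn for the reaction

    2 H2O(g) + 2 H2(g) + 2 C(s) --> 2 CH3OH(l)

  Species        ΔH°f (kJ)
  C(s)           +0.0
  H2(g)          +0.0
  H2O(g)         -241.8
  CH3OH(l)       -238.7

ΔHrxn = 6.2 kJ

Products: 2·(-238.7) = -477.4
Reactants: 2·(-241.8) + 2·(+0.0) + 2·(+0.0) = -483.6
ΔHrxn = (-477.4) − (-483.6) = 6.2 kJ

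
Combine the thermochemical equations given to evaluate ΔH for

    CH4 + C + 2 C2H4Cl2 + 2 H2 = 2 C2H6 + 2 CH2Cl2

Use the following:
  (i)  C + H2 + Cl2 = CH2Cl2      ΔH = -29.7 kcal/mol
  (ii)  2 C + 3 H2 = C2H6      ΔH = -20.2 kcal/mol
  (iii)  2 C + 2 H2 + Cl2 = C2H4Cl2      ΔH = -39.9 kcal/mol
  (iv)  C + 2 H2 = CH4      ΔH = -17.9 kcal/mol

(i) × 2: (2)·(-29.7) = -59.4 kcal/mol
(ii) × 2: (2)·(-20.2) = -40.4 kcal/mol
(iii) reversed and × 2: (-2)·(-39.9) = +79.8 kcal/mol
(iv) reversed: +17.9 kcal/mol
Combining the equations, ΔH = (-59.4) + (-40.4) + (+79.8) + (+17.9) = -2.1 kcal/mol

ΔH = -2.1 kcal/mol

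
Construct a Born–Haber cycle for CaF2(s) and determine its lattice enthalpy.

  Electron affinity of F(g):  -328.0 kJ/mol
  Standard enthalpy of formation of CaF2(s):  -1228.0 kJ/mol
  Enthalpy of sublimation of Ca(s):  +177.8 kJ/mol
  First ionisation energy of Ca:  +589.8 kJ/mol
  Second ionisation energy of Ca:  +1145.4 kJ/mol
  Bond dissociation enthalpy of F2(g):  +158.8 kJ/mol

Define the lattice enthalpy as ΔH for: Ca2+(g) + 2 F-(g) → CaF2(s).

ΔHf° = 1·ΔHsub + 1·(ΣIE) + 1·D(F2) + 2·EA + U
-1228.0 = 1·(+177.8) + 1·(+1735.2) + 1·(+158.8) + 2·(-328.0) + U
U = -1228.0 − (+1415.8) = -2643.8 kJ/mol

U = -2643.8 kJ/mol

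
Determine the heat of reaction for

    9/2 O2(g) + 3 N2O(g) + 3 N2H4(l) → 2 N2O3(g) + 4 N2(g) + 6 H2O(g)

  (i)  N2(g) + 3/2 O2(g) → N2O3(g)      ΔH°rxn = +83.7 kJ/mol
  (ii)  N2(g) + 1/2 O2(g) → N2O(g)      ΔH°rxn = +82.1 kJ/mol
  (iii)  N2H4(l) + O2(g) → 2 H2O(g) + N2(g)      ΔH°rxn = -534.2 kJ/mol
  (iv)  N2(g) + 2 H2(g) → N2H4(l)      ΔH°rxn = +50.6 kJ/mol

ΔH°rxn = -1681.5 kJ/mol

(i) × 2: (2)·(+83.7) = +167.4 kJ/mol
(ii) reversed and × 3: (-3)·(+82.1) = -246.3 kJ/mol
(iii) × 3: (3)·(-534.2) = -1602.6 kJ/mol
(iv): not needed.
ΔH°rxn = (+167.4) + (-246.3) + (-1602.6) = -1681.5 kJ/mol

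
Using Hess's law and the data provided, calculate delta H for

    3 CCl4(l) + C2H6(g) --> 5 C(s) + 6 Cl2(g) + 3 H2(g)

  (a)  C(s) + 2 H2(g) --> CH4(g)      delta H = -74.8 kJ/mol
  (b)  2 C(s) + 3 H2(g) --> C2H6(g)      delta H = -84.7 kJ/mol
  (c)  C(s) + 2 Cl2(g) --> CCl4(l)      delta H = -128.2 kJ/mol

(a): not needed.
(b) reversed: +84.7 kJ/mol
(c) reversed and × 3: (-3)·(-128.2) = +384.6 kJ/mol
delta H = (+84.7) + (+384.6) = 469.3 kJ/mol

delta H = 469.3 kJ/mol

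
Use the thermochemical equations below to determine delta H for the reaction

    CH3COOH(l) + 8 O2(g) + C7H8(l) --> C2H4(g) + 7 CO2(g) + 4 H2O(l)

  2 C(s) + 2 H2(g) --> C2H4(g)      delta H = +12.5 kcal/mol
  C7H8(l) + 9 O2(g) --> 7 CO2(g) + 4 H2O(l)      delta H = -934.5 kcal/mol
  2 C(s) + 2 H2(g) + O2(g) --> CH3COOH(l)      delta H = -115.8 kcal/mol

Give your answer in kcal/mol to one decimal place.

delta H = -806.2 kcal/mol

equation 1 as written (C2H4(g) already on the product side): +12.5 kcal/mol
equation 2 as written (C7H8(l) already on the reactant side): -934.5 kcal/mol
equation 3 reversed (CH3COOH(l) must end up as a reactant): +115.8 kcal/mol
delta H = (+12.5) + (-934.5) + (+115.8) = -806.2 kcal/mol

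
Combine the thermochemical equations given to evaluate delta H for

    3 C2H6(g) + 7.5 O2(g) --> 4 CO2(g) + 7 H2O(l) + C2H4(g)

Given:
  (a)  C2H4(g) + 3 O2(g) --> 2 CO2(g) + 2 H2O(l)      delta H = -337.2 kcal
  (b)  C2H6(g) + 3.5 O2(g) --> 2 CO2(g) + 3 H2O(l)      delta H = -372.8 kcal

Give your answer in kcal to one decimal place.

(a) reversed: +337.2 kcal
(b) × 3: (3)·(-372.8) = -1118.4 kcal
delta H = (-1)·(-337.2) + (3)·(-372.8) = -781.2 kcal

delta H = -781.2 kcal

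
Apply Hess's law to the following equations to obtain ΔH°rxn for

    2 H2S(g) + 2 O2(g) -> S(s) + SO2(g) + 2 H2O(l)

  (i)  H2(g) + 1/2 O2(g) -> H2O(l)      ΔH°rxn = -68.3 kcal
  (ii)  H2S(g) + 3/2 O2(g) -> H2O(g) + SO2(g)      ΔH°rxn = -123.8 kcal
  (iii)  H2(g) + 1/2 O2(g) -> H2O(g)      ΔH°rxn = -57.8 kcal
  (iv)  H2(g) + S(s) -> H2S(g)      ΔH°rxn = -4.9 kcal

(i) × 2 (×2 to match 2 H2O(l) in the target): (2)·(-68.3) = -136.6 kcal
(ii) as written (SO2(g) already on the product side): -123.8 kcal
(iii) reversed: +57.8 kcal
(iv) reversed (S(s) must end up as a product): +4.9 kcal
ΔH°rxn = (2)·(-68.3) + (1)·(-123.8) + (-1)·(-57.8) + (-1)·(-4.9) = -197.7 kcal

ΔH°rxn = -197.7 kcal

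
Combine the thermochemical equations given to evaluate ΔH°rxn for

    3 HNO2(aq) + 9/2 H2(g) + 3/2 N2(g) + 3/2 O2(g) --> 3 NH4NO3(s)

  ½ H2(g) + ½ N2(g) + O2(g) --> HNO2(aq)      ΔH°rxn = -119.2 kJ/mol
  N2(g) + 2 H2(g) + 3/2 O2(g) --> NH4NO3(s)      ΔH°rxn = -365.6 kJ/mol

equation 1 reversed and × 3: (-3)·(-119.2) = +357.6 kJ/mol
equation 2 × 3: (3)·(-365.6) = -1096.8 kJ/mol
ΔH°rxn = (+357.6) + (-1096.8) = -739.2 kJ/mol

ΔH°rxn = -739.2 kJ/mol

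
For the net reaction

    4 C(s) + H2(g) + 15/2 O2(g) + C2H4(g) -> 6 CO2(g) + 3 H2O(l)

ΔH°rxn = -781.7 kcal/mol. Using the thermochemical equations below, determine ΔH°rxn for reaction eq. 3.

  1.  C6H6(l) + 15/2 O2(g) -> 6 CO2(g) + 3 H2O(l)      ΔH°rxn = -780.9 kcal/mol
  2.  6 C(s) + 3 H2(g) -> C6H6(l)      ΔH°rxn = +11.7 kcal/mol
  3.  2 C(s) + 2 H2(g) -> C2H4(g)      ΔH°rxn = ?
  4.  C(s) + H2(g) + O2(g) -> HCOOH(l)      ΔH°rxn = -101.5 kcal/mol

ΔH°rxn = 12.5 kcal/mol

eq. 1 as written (CO2(g) already on the product side): -780.9 kcal/mol
eq. 2 as written: +11.7 kcal/mol
eq. 3 reversed (C2H4(g) must end up as a reactant): contributes −x
eq. 4: not needed (HCOOH(l) appears nowhere else).
-781.7 = (-780.9) + (+11.7) − x
x = (-781.7 − (-769.2)) / (-1) = 12.5 kcal/mol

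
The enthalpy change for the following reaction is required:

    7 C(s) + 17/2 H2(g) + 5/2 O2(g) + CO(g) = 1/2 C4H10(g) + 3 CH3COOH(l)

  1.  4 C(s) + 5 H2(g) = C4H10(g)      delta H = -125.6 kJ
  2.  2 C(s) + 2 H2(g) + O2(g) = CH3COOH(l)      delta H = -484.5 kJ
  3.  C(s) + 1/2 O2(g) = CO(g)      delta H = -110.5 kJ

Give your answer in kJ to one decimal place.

delta H = -1405.8 kJ

eq. 1 × 1/2 (scale by 1/2 for the 1/2 C4H10(g)): (1/2)·(-125.6) = -62.8 kJ
eq. 2 × 3 (scale by 3 for the 3 CH3COOH(l)): (3)·(-484.5) = -1453.5 kJ
eq. 3 reversed (CO(g) must end up as a reactant): +110.5 kJ
Summing the manipulated equations, delta H = (-62.8) + (-1453.5) + (+110.5) = -1405.8 kJ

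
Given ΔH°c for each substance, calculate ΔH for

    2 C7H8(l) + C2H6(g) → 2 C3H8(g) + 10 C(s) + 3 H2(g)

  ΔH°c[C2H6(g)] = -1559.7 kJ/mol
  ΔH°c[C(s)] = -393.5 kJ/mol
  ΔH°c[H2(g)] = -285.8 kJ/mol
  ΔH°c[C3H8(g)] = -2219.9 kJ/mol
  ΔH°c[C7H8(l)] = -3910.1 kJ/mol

ΔH = -147.7 kJ/mol

With combustion enthalpies, reactants minus products:
= [2·(-3910.1) + 1·(-1559.7)] − [2·(-2219.9) + 10·(-393.5) + 3·(-285.8)]
= -147.7 kJ/mol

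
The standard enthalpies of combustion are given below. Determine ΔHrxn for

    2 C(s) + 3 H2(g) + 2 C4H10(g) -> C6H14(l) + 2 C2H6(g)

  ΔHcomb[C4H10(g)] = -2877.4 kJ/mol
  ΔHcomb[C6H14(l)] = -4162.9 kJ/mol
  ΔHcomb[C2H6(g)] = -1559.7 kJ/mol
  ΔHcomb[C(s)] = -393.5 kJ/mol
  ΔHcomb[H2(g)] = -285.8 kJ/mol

ΔHrxn = -116.9 kJ/mol

With combustion enthalpies, reactants minus products:
= [2·(-393.5) + 3·(-285.8) + 2·(-2877.4)] − [1·(-4162.9) + 2·(-1559.7)]
= -116.9 kJ/mol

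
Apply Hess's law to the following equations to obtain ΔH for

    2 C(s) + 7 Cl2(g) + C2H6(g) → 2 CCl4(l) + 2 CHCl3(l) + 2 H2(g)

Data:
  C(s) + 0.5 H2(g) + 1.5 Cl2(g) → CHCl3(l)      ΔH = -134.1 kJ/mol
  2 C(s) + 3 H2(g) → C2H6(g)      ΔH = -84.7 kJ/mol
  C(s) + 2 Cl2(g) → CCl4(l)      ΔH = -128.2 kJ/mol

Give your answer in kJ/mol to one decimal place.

ΔH = -439.9 kJ/mol

equation 1 × 2: (2)·(-134.1) = -268.2 kJ/mol
equation 2 reversed: +84.7 kJ/mol
equation 3 × 2: (2)·(-128.2) = -256.4 kJ/mol
ΔH = (-268.2) + (+84.7) + (-256.4) = -439.9 kJ/mol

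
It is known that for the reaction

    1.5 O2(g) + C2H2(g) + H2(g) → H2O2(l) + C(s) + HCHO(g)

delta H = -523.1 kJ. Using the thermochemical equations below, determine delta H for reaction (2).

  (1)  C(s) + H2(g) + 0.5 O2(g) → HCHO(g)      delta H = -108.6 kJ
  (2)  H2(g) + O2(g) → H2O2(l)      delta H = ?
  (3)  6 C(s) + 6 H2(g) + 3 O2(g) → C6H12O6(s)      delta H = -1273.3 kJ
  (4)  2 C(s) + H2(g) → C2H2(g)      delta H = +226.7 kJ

delta H = -187.8 kJ

(1) as written (HCHO(g) already on the product side): -108.6 kJ
(2) as written (H2O2(l) already on the product side): contributes x
(3): not needed (C6H12O6(s) appears nowhere else).
(4) reversed (reverse to put C2H2(g) on the reactant side): -226.7 kJ
-523.1 = (-108.6) + (-226.7) + x
x = (-523.1 − (-335.3)) / (1) = -187.8 kJ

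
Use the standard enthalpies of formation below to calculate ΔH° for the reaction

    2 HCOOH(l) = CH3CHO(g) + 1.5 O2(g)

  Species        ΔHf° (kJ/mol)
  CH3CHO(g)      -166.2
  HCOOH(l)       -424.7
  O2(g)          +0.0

Products: 1·(-166.2) + 3/2·(+0.0) = -166.2
Reactants: 2·(-424.7) = -849.4
ΔH° = (-166.2) − (-849.4) = 683.2 kJ/mol

ΔH° = 683.2 kJ/mol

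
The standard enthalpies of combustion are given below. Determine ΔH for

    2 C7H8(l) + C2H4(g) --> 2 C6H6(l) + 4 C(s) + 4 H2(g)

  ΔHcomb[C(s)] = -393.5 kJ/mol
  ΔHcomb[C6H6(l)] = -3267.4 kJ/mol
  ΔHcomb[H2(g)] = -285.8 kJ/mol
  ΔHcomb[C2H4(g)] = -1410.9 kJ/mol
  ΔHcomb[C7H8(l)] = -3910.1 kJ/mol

ΔH = 20.9 kJ/mol

Using ΔH = Σ nΔHc°(reactants) − Σ nΔHc°(products):
= [2·(-3910.1) + 1·(-1410.9)] − [2·(-3267.4) + 4·(-393.5) + 4·(-285.8)]
= 20.9 kJ/mol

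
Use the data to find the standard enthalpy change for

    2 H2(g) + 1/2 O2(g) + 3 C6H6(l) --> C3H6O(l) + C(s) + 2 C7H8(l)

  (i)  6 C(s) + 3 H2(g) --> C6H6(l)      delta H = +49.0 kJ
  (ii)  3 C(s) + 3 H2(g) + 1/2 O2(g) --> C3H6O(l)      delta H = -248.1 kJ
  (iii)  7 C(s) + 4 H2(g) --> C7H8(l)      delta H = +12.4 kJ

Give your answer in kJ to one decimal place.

delta H = -370.3 kJ

(i) reversed and × 3: (-3)·(+49.0) = -147.0 kJ
(ii) as written: -248.1 kJ
(iii) × 2: (2)·(+12.4) = +24.8 kJ
delta H = (-3)·(+49.0) + (1)·(-248.1) + (2)·(+12.4) = -370.3 kJ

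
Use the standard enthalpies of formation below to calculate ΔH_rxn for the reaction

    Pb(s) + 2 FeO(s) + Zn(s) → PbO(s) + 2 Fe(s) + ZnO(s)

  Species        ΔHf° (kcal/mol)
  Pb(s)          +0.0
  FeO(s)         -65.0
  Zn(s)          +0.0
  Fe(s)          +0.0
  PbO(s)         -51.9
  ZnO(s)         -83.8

ΔH_rxn = -5.7 kcal/mol

Products: 1·(-51.9) + 2·(+0.0) + 1·(-83.8) = -135.7
Reactants: 1·(+0.0) + 2·(-65.0) + 1·(+0.0) = -130.0
ΔH_rxn = (-135.7) − (-130.0) = -5.7 kcal/mol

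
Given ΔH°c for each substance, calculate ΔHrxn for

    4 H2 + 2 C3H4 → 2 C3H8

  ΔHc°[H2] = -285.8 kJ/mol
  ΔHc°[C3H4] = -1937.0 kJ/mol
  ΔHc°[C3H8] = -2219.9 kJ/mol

Using ΔH = Σ nΔHc°(reactants) − Σ nΔHc°(products):
= [4·(-285.8) + 2·(-1937.0)] − [2·(-2219.9)]
= -577.4 kJ/mol

ΔHrxn = -577.4 kJ/mol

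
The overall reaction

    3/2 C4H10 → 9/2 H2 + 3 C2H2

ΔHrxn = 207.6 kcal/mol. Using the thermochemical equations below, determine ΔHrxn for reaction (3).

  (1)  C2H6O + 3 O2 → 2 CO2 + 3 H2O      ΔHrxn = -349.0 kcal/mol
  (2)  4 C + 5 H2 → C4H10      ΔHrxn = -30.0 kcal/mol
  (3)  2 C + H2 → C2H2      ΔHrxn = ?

ΔHrxn = 54.2 kcal/mol

(1): not needed.
(2) reversed and × 3/2: (-3/2)·(-30.0) = +45.0 kcal/mol
(3) × 3: contributes 3·x
+207.6 = (+45.0) + 3·x
x = (+207.6 − (+45.0)) / (3) = 54.2 kcal/mol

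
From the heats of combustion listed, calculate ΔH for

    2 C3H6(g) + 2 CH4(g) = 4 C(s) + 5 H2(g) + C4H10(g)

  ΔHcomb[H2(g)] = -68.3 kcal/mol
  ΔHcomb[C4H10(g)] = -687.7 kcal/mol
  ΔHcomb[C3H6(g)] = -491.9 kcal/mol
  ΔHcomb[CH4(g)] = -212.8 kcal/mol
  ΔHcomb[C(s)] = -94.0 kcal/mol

With combustion enthalpies, reactants minus products:
= [2·(-491.9) + 2·(-212.8)] − [4·(-94.0) + 5·(-68.3) + 1·(-687.7)]
= -4.2 kcal/mol

ΔH = -4.2 kcal/mol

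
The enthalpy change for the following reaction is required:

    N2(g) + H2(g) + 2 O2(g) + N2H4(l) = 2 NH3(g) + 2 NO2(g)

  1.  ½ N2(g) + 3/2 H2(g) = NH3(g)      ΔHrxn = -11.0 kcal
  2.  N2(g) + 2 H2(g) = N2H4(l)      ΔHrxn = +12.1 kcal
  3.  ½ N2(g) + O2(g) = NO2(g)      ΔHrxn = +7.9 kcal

eq. 1 × 2: (2)·(-11.0) = -22.0 kcal
eq. 2 reversed: -12.1 kcal
eq. 3 × 2: (2)·(+7.9) = +15.8 kcal
Summing the manipulated equations, ΔHrxn = (-22.0) + (-12.1) + (+15.8) = -18.3 kcal

ΔHrxn = -18.3 kcal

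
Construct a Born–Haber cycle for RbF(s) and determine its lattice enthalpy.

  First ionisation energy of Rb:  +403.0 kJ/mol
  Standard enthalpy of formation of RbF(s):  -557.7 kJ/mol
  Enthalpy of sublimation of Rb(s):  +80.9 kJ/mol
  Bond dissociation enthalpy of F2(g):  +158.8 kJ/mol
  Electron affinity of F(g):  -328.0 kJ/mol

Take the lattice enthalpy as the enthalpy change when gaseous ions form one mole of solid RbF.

U = -793.0 kJ/mol

ΔHf° = 1·ΔHsub + 1·(ΣIE) + 1/2·D(F2) + 1·EA + U
-557.7 = 1·(+80.9) + 1·(+403.0) + 1/2·(+158.8) + 1·(-328.0) + U
U = -557.7 − (+235.3) = -793.0 kJ/mol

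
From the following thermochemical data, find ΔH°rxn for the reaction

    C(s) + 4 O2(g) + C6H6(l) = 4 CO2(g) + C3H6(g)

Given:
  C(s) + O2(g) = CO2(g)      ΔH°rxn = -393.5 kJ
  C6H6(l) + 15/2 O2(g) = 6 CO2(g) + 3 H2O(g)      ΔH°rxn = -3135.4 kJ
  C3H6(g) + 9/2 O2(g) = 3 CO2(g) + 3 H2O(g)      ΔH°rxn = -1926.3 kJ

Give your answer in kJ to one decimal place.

ΔH°rxn = -1602.6 kJ

equation 1 as written (C(s) already on the reactant side): -393.5 kJ
equation 2 as written (C6H6(l) already on the reactant side): -3135.4 kJ
equation 3 reversed (C3H6(g) must end up as a product): +1926.3 kJ
By Hess's law, ΔH°rxn = (1)·(-393.5) + (1)·(-3135.4) + (-1)·(-1926.3) = -1602.6 kJ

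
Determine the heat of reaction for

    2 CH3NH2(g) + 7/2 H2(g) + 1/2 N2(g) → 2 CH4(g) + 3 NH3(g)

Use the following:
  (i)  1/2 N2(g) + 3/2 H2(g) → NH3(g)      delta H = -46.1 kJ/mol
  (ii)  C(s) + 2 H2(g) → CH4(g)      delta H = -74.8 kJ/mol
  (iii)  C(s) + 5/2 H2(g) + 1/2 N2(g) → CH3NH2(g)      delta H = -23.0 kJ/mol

delta H = -241.9 kJ/mol

(i) × 3: (3)·(-46.1) = -138.3 kJ/mol
(ii) × 2: (2)·(-74.8) = -149.6 kJ/mol
(iii) reversed and × 2: (-2)·(-23.0) = +46.0 kJ/mol
delta H = (3)·(-46.1) + (2)·(-74.8) + (-2)·(-23.0) = -241.9 kJ/mol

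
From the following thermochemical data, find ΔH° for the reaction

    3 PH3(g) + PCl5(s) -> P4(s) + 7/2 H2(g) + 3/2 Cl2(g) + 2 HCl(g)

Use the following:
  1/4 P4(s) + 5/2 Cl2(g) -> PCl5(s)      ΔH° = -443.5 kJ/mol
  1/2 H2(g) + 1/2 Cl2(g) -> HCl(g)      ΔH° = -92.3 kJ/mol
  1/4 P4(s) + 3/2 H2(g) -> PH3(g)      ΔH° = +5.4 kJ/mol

ΔH° = 242.7 kJ/mol

equation 1 reversed (PCl5(s) must end up as a reactant): +443.5 kJ/mol
equation 2 × 2 (scale by 2 for the 2 HCl(g)): (2)·(-92.3) = -184.6 kJ/mol
equation 3 reversed and × 3 (reverse to put PH3(g) on the reactant side; scale by 3 for the 3 PH3(g)): (-3)·(+5.4) = -16.2 kJ/mol
Summing the manipulated equations, ΔH° = (-1)·(-443.5) + (2)·(-92.3) + (-3)·(+5.4) = 242.7 kJ/mol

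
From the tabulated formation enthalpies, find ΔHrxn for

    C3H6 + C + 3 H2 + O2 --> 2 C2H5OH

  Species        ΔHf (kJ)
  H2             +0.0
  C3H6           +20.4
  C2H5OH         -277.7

Products: 2·(-277.7) = -555.4
Reactants: 1·(+20.4) + 1·(+0.0) + 3·(+0.0) + 1·(+0.0) = +20.4
ΔHrxn = (-555.4) − (+20.4) = -575.8 kJ

ΔHrxn = -575.8 kJ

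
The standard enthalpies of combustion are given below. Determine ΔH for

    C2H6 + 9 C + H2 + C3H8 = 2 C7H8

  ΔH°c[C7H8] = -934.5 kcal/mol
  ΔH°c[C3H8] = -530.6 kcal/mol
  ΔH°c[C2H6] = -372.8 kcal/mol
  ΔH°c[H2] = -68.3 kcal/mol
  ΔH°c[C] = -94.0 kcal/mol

Using ΔH = Σ nΔHc°(reactants) − Σ nΔHc°(products):
= [1·(-372.8) + 9·(-94.0) + 1·(-68.3) + 1·(-530.6)] − [2·(-934.5)]
= 51.3 kcal/mol

ΔH = 51.3 kcal/mol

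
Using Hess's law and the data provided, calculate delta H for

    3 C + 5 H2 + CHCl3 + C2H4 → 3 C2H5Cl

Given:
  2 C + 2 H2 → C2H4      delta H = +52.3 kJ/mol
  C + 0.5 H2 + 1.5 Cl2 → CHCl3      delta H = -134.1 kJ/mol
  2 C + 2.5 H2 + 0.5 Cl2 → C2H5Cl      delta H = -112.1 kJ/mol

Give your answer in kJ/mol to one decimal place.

delta H = -254.5 kJ/mol

equation 1 reversed (reverse to put C2H4 on the reactant side): -52.3 kJ/mol
equation 2 reversed (reverse to put CHCl3 on the reactant side): +134.1 kJ/mol
equation 3 × 3 (scale by 3 for the 3 C2H5Cl): (3)·(-112.1) = -336.3 kJ/mol
delta H = (-1)·(+52.3) + (-1)·(-134.1) + (3)·(-112.1) = -254.5 kJ/mol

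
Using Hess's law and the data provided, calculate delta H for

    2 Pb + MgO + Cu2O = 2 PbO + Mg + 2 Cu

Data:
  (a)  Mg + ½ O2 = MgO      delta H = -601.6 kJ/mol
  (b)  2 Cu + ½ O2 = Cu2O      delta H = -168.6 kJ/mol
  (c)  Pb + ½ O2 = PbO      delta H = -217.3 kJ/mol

delta H = 335.6 kJ/mol

(a) reversed (MgO must end up as a reactant): +601.6 kJ/mol
(b) reversed (Cu2O must end up as a reactant): +168.6 kJ/mol
(c) × 2 (scale by 2 for the 2 PbO): (2)·(-217.3) = -434.6 kJ/mol
Summing the manipulated equations, delta H = (-1)·(-601.6) + (-1)·(-168.6) + (2)·(-217.3) = 335.6 kJ/mol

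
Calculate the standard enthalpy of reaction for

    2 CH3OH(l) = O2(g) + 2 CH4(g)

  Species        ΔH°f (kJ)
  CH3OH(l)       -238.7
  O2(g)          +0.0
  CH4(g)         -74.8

ΔH°rxn = Σ nΔHf°(products) − Σ nΔHf°(reactants).
Products: 1·(+0.0) + 2·(-74.8) = -149.6
Reactants: 2·(-238.7) = -477.4
ΔH_rxn = (-149.6) − (-477.4) = 327.8 kJ

ΔH_rxn = 327.8 kJ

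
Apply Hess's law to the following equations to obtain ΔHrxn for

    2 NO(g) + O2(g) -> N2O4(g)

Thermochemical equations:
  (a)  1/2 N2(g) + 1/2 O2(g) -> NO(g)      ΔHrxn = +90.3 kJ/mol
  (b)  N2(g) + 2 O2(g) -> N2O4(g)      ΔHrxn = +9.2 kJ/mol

(a) reversed and × 2: (-2)·(+90.3) = -180.6 kJ/mol
(b) as written: +9.2 kJ/mol
Combining the equations, ΔHrxn = (-180.6) + (+9.2) = -171.4 kJ/mol

ΔHrxn = -171.4 kJ/mol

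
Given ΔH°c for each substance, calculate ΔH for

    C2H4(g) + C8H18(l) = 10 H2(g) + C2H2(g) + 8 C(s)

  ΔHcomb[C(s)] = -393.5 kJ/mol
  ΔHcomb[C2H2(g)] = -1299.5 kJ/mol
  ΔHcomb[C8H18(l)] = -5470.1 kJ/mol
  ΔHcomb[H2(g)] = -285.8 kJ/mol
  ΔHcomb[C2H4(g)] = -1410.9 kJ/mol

Using ΔH = Σ nΔHc°(reactants) − Σ nΔHc°(products):
= [1·(-1410.9) + 1·(-5470.1)] − [10·(-285.8) + 1·(-1299.5) + 8·(-393.5)]
= 424.5 kJ/mol

ΔH = 424.5 kJ/mol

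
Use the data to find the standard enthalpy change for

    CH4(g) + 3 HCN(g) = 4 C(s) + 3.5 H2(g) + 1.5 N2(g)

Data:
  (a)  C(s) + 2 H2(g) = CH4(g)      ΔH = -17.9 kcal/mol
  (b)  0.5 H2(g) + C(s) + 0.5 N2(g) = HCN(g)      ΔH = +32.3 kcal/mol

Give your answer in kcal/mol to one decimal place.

ΔH = -79.0 kcal/mol

(a) reversed: +17.9 kcal/mol
(b) reversed and × 3: (-3)·(+32.3) = -96.9 kcal/mol
By Hess's law, ΔH = (-1)·(-17.9) + (-3)·(+32.3) = -79.0 kcal/mol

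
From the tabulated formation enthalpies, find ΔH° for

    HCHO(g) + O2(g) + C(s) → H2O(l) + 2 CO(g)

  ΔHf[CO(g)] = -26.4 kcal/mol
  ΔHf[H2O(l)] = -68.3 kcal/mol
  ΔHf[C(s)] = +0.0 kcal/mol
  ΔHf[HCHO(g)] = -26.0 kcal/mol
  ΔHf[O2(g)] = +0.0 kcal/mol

ΔH° = -95.1 kcal/mol

Products: 1·(-68.3) + 2·(-26.4) = -121.1
Reactants: 1·(-26.0) + 1·(+0.0) + 1·(+0.0) = -26.0
ΔH° = (-121.1) − (-26.0) = -95.1 kcal/mol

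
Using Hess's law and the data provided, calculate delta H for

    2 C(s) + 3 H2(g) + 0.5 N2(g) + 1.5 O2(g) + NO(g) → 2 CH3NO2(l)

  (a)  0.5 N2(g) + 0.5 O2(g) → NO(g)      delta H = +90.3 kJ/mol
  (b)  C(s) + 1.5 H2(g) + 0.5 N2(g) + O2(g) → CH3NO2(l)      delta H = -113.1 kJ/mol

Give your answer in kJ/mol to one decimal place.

(a) reversed: -90.3 kJ/mol
(b) × 2: (2)·(-113.1) = -226.2 kJ/mol
delta H = (-1)·(+90.3) + (2)·(-113.1) = -316.5 kJ/mol

delta H = -316.5 kJ/mol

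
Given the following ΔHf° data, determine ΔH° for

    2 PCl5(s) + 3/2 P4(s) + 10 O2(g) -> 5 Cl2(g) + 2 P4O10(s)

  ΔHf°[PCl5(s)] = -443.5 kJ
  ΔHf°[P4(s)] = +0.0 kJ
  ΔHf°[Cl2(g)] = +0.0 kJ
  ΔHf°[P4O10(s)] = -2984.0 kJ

ΔH° = -5081.0 kJ

ΔH°rxn = Σ nΔHf°(products) − Σ nΔHf°(reactants).
Products: 5·(+0.0) + 2·(-2984.0) = -5968.0
Reactants: 2·(-443.5) + 3/2·(+0.0) + 10·(+0.0) = -887.0
ΔH° = (-5968.0) − (-887.0) = -5081.0 kJ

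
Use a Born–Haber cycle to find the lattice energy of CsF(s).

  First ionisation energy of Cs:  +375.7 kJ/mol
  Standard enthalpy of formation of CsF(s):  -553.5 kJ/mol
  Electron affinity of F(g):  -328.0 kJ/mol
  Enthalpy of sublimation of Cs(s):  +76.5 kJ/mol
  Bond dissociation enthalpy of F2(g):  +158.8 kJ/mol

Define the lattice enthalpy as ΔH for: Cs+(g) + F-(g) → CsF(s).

U = -757.1 kJ/mol

ΔHf° = 1·ΔHsub + 1·(ΣIE) + 1/2·D(F2) + 1·EA + U
-553.5 = 1·(+76.5) + 1·(+375.7) + 1/2·(+158.8) + 1·(-328.0) + U
U = -553.5 − (+203.6) = -757.1 kJ/mol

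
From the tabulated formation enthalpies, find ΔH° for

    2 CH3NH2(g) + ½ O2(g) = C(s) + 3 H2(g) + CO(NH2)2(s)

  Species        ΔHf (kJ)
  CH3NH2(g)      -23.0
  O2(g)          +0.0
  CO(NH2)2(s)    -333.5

ΔH° = -287.5 kJ

Products: 1·(+0.0) + 3·(+0.0) + 1·(-333.5) = -333.5
Reactants: 2·(-23.0) + 1/2·(+0.0) = -46.0
ΔH° = (-333.5) − (-46.0) = -287.5 kJ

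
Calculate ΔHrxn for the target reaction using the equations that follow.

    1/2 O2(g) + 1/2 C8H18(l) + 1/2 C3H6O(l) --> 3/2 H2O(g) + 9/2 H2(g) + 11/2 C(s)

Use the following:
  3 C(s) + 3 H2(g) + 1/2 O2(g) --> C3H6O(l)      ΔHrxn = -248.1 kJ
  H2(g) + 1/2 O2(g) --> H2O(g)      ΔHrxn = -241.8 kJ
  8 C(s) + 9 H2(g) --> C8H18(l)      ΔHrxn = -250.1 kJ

ΔHrxn = -113.6 kJ

equation 1 reversed and × 1/2 (reverse to put C3H6O(l) on the reactant side; scale by 1/2 for the 1/2 C3H6O(l)): (-1/2)·(-248.1) = +124.05 kJ
equation 2 × 3/2 (×3/2 to match 3/2 H2O(g) in the target): (3/2)·(-241.8) = -362.7 kJ
equation 3 reversed and × 1/2 (reverse to put C8H18(l) on the reactant side; scale by 1/2 for the 1/2 C8H18(l)): (-1/2)·(-250.1) = +125.05 kJ
Summing the manipulated equations, ΔHrxn = (+124.05) + (-362.7) + (+125.05) = -113.6 kJ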